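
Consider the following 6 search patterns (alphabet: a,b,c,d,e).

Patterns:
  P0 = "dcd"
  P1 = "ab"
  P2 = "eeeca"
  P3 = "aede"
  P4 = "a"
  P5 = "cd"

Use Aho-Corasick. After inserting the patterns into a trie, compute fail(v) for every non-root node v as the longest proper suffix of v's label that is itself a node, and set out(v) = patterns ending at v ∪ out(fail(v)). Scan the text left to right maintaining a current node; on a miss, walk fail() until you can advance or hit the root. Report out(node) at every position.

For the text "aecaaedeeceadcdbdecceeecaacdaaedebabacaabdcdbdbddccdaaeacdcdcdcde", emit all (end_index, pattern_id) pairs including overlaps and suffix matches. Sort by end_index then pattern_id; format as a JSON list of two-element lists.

Build:
Trie (insert patterns):
  n0 'ε': a→4 c→14 d→1 e→6
  n1 'd': c→2
  n2 'dc': d→3
  n3 'dcd': ·  [P0 ends]
  n4 'a': b→5 e→11  [P4 ends]
  n5 'ab': ·  [P1 ends]
  n6 'e': e→7
  n7 'ee': e→8
  n8 'eee': c→9
  n9 'eeec': a→10
  n10 'eeeca': ·  [P2 ends]
  n11 'ae': d→12
  n12 'aed': e→13
  n13 'aede': ·  [P3 ends]
  n14 'c': d→15
  n15 'cd': ·  [P5 ends]

Failure links (BFS by depth):
  fail(1) 'd': from fail(0)=0 chase 'd': 0 ⇒ 0;  out=∅∪out(0)=∅
  fail(4) 'a': from fail(0)=0 chase 'a': 0 ⇒ 0;  out={4}∪out(0)={4}
  fail(6) 'e': from fail(0)=0 chase 'e': 0 ⇒ 0;  out=∅∪out(0)=∅
  fail(14) 'c': from fail(0)=0 chase 'c': 0 ⇒ 0;  out=∅∪out(0)=∅
  fail(2) 'dc': from fail(1)=0 chase 'c': 0 ⇒ 14;  out=∅∪out(14)=∅
  fail(5) 'ab': from fail(4)=0 chase 'b': 0 ⇒ 0;  out={1}∪out(0)={1}
  fail(7) 'ee': from fail(6)=0 chase 'e': 0 ⇒ 6;  out=∅∪out(6)=∅
  fail(11) 'ae': from fail(4)=0 chase 'e': 0 ⇒ 6;  out=∅∪out(6)=∅
  fail(15) 'cd': from fail(14)=0 chase 'd': 0 ⇒ 1;  out={5}∪out(1)={5}
  fail(3) 'dcd': from fail(2)=14 chase 'd': 14 ⇒ 15;  out={0}∪out(15)={0,5}
  fail(8) 'eee': from fail(7)=6 chase 'e': 6 ⇒ 7;  out=∅∪out(7)=∅
  fail(12) 'aed': from fail(11)=6 chase 'd': 6→0 ⇒ 1;  out=∅∪out(1)=∅
  fail(9) 'eeec': from fail(8)=7 chase 'c': 7→6→0 ⇒ 14;  out=∅∪out(14)=∅
  fail(13) 'aede': from fail(12)=1 chase 'e': 1→0 ⇒ 6;  out={3}∪out(6)={3}
  fail(10) 'eeeca': from fail(9)=14 chase 'a': 14→0 ⇒ 4;  out={2}∪out(4)={2,4}

Scan:
pos 0 'a': at 4  ** P4@[0:0]
pos 1 'e': at 11
pos 2 'c': at 14 ·f
pos 3 'a': at 4 ·f  ** P4@[3:3]
pos 4 'a': at 4 ·f  ** P4@[4:4]
pos 5 'e': at 11
pos 6 'd': at 12
pos 7 'e': at 13  ** P3@[4:7]
pos 8 'e': at 7 ·f
pos 9 'c': at 14 ·f
pos 10 'e': at 6 ·f
pos 11 'a': at 4 ·f  ** P4@[11:11]
pos 12 'd': at 1 ·f
pos 13 'c': at 2
pos 14 'd': at 3  ** P0@[12:14],P5@[13:14]
pos 15 'b': at 0 ·f
pos 16 'd': at 1
pos 17 'e': at 6 ·f
pos 18 'c': at 14 ·f
pos 19 'c': at 14 ·f
pos 20 'e': at 6 ·f
pos 21 'e': at 7
pos 22 'e': at 8
pos 23 'c': at 9
pos 24 'a': at 10  ** P2@[20:24],P4@[24:24]
pos 25 'a': at 4 ·f  ** P4@[25:25]
pos 26 'c': at 14 ·f
pos 27 'd': at 15  ** P5@[26:27]
pos 28 'a': at 4 ·f  ** P4@[28:28]
pos 29 'a': at 4 ·f  ** P4@[29:29]
pos 30 'e': at 11
pos 31 'd': at 12
pos 32 'e': at 13  ** P3@[29:32]
pos 33 'b': at 0 ·f
pos 34 'a': at 4  ** P4@[34:34]
pos 35 'b': at 5  ** P1@[34:35]
pos 36 'a': at 4 ·f  ** P4@[36:36]
pos 37 'c': at 14 ·f
pos 38 'a': at 4 ·f  ** P4@[38:38]
pos 39 'a': at 4 ·f  ** P4@[39:39]
pos 40 'b': at 5  ** P1@[39:40]
pos 41 'd': at 1 ·f
pos 42 'c': at 2
pos 43 'd': at 3  ** P0@[41:43],P5@[42:43]
pos 44 'b': at 0 ·f
pos 45 'd': at 1
pos 46 'b': at 0 ·f
pos 47 'd': at 1
pos 48 'd': at 1 ·f
pos 49 'c': at 2
pos 50 'c': at 14 ·f
pos 51 'd': at 15  ** P5@[50:51]
pos 52 'a': at 4 ·f  ** P4@[52:52]
pos 53 'a': at 4 ·f  ** P4@[53:53]
pos 54 'e': at 11
pos 55 'a': at 4 ·f  ** P4@[55:55]
pos 56 'c': at 14 ·f
pos 57 'd': at 15  ** P5@[56:57]
pos 58 'c': at 2 ·f
pos 59 'd': at 3  ** P0@[57:59],P5@[58:59]
pos 60 'c': at 2 ·f
pos 61 'd': at 3  ** P0@[59:61],P5@[60:61]
pos 62 'c': at 2 ·f
pos 63 'd': at 3  ** P0@[61:63],P5@[62:63]
pos 64 'e': at 6 ·f

Result: [[0,4],[3,4],[4,4],[7,3],[11,4],[14,0],[14,5],[24,2],[24,4],[25,4],[27,5],[28,4],[29,4],[32,3],[34,4],[35,1],[36,4],[38,4],[39,4],[40,1],[43,0],[43,5],[51,5],[52,4],[53,4],[55,4],[57,5],[59,0],[59,5],[61,0],[61,5],[63,0],[63,5]]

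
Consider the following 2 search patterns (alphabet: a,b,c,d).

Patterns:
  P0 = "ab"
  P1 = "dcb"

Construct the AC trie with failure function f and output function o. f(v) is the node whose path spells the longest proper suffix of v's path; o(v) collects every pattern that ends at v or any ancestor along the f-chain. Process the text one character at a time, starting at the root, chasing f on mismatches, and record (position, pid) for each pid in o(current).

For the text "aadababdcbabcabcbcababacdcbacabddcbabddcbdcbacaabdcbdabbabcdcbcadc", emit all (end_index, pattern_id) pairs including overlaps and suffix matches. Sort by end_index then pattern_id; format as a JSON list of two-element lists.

Construct AC machine:
Trie nodes:
  0='ε' goto a→1 d→3
  1='a' goto b→2
  2='ab' goto ·  ←P0
  3='d' goto c→4
  4='dc' goto b→5
  5='dcb' goto ·  ←P1

BFS fail/out derivation:
  n1('a'): parent n0 fail=0; on 'a' 0 → fail=0;  out ∅∪∅=∅
  n3('d'): parent n0 fail=0; on 'd' 0 → fail=0;  out ∅∪∅=∅
  n2('ab'): parent n1 fail=0; on 'b' 0 → fail=0;  out {0}∪∅={0}
  n4('dc'): parent n3 fail=0; on 'c' 0 → fail=0;  out ∅∪∅=∅
  n5('dcb'): parent n4 fail=0; on 'b' 0 → fail=0;  out {1}∪∅={1}

Scan:
i=0 'a': node 0→1
i=1 'a': node 1→1 (fail-walked)
i=2 'd': node 1→3 (fail-walked)
i=3 'a': node 3→1 (fail-walked)
i=4 'b': node 1→2  ** P0@[3:4]
i=5 'a': node 2→1 (fail-walked)
i=6 'b': node 1→2  ** P0@[5:6]
i=7 'd': node 2→3 (fail-walked)
i=8 'c': node 3→4
i=9 'b': node 4→5  ** P1@[7:9]
i=10 'a': node 5→1 (fail-walked)
i=11 'b': node 1→2  ** P0@[10:11]
i=12 'c': node 2→0 (fail-walked)
i=13 'a': node 0→1
i=14 'b': node 1→2  ** P0@[13:14]
i=15 'c': node 2→0 (fail-walked)
i=16 'b': node 0→0
i=17 'c': node 0→0
i=18 'a': node 0→1
i=19 'b': node 1→2  ** P0@[18:19]
i=20 'a': node 2→1 (fail-walked)
i=21 'b': node 1→2  ** P0@[20:21]
i=22 'a': node 2→1 (fail-walked)
i=23 'c': node 1→0 (fail-walked)
i=24 'd': node 0→3
i=25 'c': node 3→4
i=26 'b': node 4→5  ** P1@[24:26]
i=27 'a': node 5→1 (fail-walked)
i=28 'c': node 1→0 (fail-walked)
i=29 'a': node 0→1
i=30 'b': node 1→2  ** P0@[29:30]
i=31 'd': node 2→3 (fail-walked)
i=32 'd': node 3→3 (fail-walked)
i=33 'c': node 3→4
i=34 'b': node 4→5  ** P1@[32:34]
i=35 'a': node 5→1 (fail-walked)
i=36 'b': node 1→2  ** P0@[35:36]
i=37 'd': node 2→3 (fail-walked)
i=38 'd': node 3→3 (fail-walked)
i=39 'c': node 3→4
i=40 'b': node 4→5  ** P1@[38:40]
i=41 'd': node 5→3 (fail-walked)
i=42 'c': node 3→4
i=43 'b': node 4→5  ** P1@[41:43]
i=44 'a': node 5→1 (fail-walked)
i=45 'c': node 1→0 (fail-walked)
i=46 'a': node 0→1
i=47 'a': node 1→1 (fail-walked)
i=48 'b': node 1→2  ** P0@[47:48]
i=49 'd': node 2→3 (fail-walked)
i=50 'c': node 3→4
i=51 'b': node 4→5  ** P1@[49:51]
i=52 'd': node 5→3 (fail-walked)
i=53 'a': node 3→1 (fail-walked)
i=54 'b': node 1→2  ** P0@[53:54]
i=55 'b': node 2→0 (fail-walked)
i=56 'a': node 0→1
i=57 'b': node 1→2  ** P0@[56:57]
i=58 'c': node 2→0 (fail-walked)
i=59 'd': node 0→3
i=60 'c': node 3→4
i=61 'b': node 4→5  ** P1@[59:61]
i=62 'c': node 5→0 (fail-walked)
i=63 'a': node 0→1
i=64 'd': node 1→3 (fail-walked)
i=65 'c': node 3→4

All matches (sorted): [[4,0],[6,0],[9,1],[11,0],[14,0],[19,0],[21,0],[26,1],[30,0],[34,1],[36,0],[40,1],[43,1],[48,0],[51,1],[54,0],[57,0],[61,1]]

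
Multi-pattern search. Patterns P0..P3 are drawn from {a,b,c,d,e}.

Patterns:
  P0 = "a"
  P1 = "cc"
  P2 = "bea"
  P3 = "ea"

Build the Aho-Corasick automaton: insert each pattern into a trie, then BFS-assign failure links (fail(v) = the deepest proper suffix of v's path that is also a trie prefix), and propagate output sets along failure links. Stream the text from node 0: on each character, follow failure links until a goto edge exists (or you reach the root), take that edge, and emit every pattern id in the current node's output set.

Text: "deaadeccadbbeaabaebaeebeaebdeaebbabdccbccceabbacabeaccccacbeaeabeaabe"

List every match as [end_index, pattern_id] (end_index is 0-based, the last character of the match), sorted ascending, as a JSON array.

Build:
Trie (insert patterns):
  0='ε' goto a→1 b→4 c→2 e→7
  1='a' goto ·  ←P0
  2='c' goto c→3
  3='cc' goto ·  ←P1
  4='b' goto e→5
  5='be' goto a→6
  6='bea' goto ·  ←P2
  7='e' goto a→8
  8='ea' goto ·  ←P3

Failure links (BFS by depth):
  n1('a'): parent n0 fail=0; on 'a' 0 → fail=0;  out {0}∪∅={0}
  n2('c'): parent n0 fail=0; on 'c' 0 → fail=0;  out ∅∪∅=∅
  n4('b'): parent n0 fail=0; on 'b' 0 → fail=0;  out ∅∪∅=∅
  n7('e'): parent n0 fail=0; on 'e' 0 → fail=0;  out ∅∪∅=∅
  n3('cc'): parent n2 fail=0; on 'c' 0 → fail=2;  out {1}∪∅={1}
  n5('be'): parent n4 fail=0; on 'e' 0 → fail=7;  out ∅∪∅=∅
  n8('ea'): parent n7 fail=0; on 'a' 0 → fail=1;  out {3}∪{0}={0,3}
  n6('bea'): parent n5 fail=7; on 'a' 7 → fail=8;  out {2}∪{0,3}={0,2,3}

Run:
[0] read 'd'  n0⇒n0
[1] read 'e'  n0⇒n7
[2] read 'a'  n7⇒n8  ** P0@[2:2],P3@[1:2]
[3] read 'a'  n8⇒n1 (via fail)  ** P0@[3:3]
[4] read 'd'  n1⇒n0 (via fail)
[5] read 'e'  n0⇒n7
[6] read 'c'  n7⇒n2 (via fail)
[7] read 'c'  n2⇒n3  ** P1@[6:7]
[8] read 'a'  n3⇒n1 (via fail)  ** P0@[8:8]
[9] read 'd'  n1⇒n0 (via fail)
[10] read 'b'  n0⇒n4
[11] read 'b'  n4⇒n4 (via fail)
[12] read 'e'  n4⇒n5
[13] read 'a'  n5⇒n6  ** P0@[13:13],P2@[11:13],P3@[12:13]
[14] read 'a'  n6⇒n1 (via fail)  ** P0@[14:14]
[15] read 'b'  n1⇒n4 (via fail)
[16] read 'a'  n4⇒n1 (via fail)  ** P0@[16:16]
[17] read 'e'  n1⇒n7 (via fail)
[18] read 'b'  n7⇒n4 (via fail)
[19] read 'a'  n4⇒n1 (via fail)  ** P0@[19:19]
[20] read 'e'  n1⇒n7 (via fail)
[21] read 'e'  n7⇒n7 (via fail)
[22] read 'b'  n7⇒n4 (via fail)
[23] read 'e'  n4⇒n5
[24] read 'a'  n5⇒n6  ** P0@[24:24],P2@[22:24],P3@[23:24]
[25] read 'e'  n6⇒n7 (via fail)
[26] read 'b'  n7⇒n4 (via fail)
[27] read 'd'  n4⇒n0 (via fail)
[28] read 'e'  n0⇒n7
[29] read 'a'  n7⇒n8  ** P0@[29:29],P3@[28:29]
[30] read 'e'  n8⇒n7 (via fail)
[31] read 'b'  n7⇒n4 (via fail)
[32] read 'b'  n4⇒n4 (via fail)
[33] read 'a'  n4⇒n1 (via fail)  ** P0@[33:33]
[34] read 'b'  n1⇒n4 (via fail)
[35] read 'd'  n4⇒n0 (via fail)
[36] read 'c'  n0⇒n2
[37] read 'c'  n2⇒n3  ** P1@[36:37]
[38] read 'b'  n3⇒n4 (via fail)
[39] read 'c'  n4⇒n2 (via fail)
[40] read 'c'  n2⇒n3  ** P1@[39:40]
[41] read 'c'  n3⇒n3 (via fail)  ** P1@[40:41]
[42] read 'e'  n3⇒n7 (via fail)
[43] read 'a'  n7⇒n8  ** P0@[43:43],P3@[42:43]
[44] read 'b'  n8⇒n4 (via fail)
[45] read 'b'  n4⇒n4 (via fail)
[46] read 'a'  n4⇒n1 (via fail)  ** P0@[46:46]
[47] read 'c'  n1⇒n2 (via fail)
[48] read 'a'  n2⇒n1 (via fail)  ** P0@[48:48]
[49] read 'b'  n1⇒n4 (via fail)
[50] read 'e'  n4⇒n5
[51] read 'a'  n5⇒n6  ** P0@[51:51],P2@[49:51],P3@[50:51]
[52] read 'c'  n6⇒n2 (via fail)
[53] read 'c'  n2⇒n3  ** P1@[52:53]
[54] read 'c'  n3⇒n3 (via fail)  ** P1@[53:54]
[55] read 'c'  n3⇒n3 (via fail)  ** P1@[54:55]
[56] read 'a'  n3⇒n1 (via fail)  ** P0@[56:56]
[57] read 'c'  n1⇒n2 (via fail)
[58] read 'b'  n2⇒n4 (via fail)
[59] read 'e'  n4⇒n5
[60] read 'a'  n5⇒n6  ** P0@[60:60],P2@[58:60],P3@[59:60]
[61] read 'e'  n6⇒n7 (via fail)
[62] read 'a'  n7⇒n8  ** P0@[62:62],P3@[61:62]
[63] read 'b'  n8⇒n4 (via fail)
[64] read 'e'  n4⇒n5
[65] read 'a'  n5⇒n6  ** P0@[65:65],P2@[63:65],P3@[64:65]
[66] read 'a'  n6⇒n1 (via fail)  ** P0@[66:66]
[67] read 'b'  n1⇒n4 (via fail)
[68] read 'e'  n4⇒n5

Matches: [[2,0],[2,3],[3,0],[7,1],[8,0],[13,0],[13,2],[13,3],[14,0],[16,0],[19,0],[24,0],[24,2],[24,3],[29,0],[29,3],[33,0],[37,1],[40,1],[41,1],[43,0],[43,3],[46,0],[48,0],[51,0],[51,2],[51,3],[53,1],[54,1],[55,1],[56,0],[60,0],[60,2],[60,3],[62,0],[62,3],[65,0],[65,2],[65,3],[66,0]]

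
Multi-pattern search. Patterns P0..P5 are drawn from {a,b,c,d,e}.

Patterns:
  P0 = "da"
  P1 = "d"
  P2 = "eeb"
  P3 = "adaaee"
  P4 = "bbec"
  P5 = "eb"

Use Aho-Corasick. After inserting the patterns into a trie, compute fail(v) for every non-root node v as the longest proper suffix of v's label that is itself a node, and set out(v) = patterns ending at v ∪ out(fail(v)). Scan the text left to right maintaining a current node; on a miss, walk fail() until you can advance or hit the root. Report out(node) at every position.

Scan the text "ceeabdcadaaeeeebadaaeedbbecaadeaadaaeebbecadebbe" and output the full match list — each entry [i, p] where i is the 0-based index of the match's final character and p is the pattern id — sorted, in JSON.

Build:
Trie (insert patterns):
  0='ε' goto a→6 b→12 d→1 e→3
  1='d' goto a→2  [P1 ends]
  2='da' goto ·  [P0 ends]
  3='e' goto b→16 e→4
  4='ee' goto b→5
  5='eeb' goto ·  [P2 ends]
  6='a' goto d→7
  7='ad' goto a→8
  8='ada' goto a→9
  9='adaa' goto e→10
  10='adaae' goto e→11
  11='adaaee' goto ·  [P3 ends]
  12='b' goto b→13
  13='bb' goto e→14
  14='bbe' goto c→15
  15='bbec' goto ·  [P4 ends]
  16='eb' goto ·  [P5 ends]

BFS fail/out derivation:
  n1('d'): parent n0 fail=0; on 'd' 0 → fail=0;  out {1}∪∅={1}
  n3('e'): parent n0 fail=0; on 'e' 0 → fail=0;  out ∅∪∅=∅
  n6('a'): parent n0 fail=0; on 'a' 0 → fail=0;  out ∅∪∅=∅
  n12('b'): parent n0 fail=0; on 'b' 0 → fail=0;  out ∅∪∅=∅
  n2('da'): parent n1 fail=0; on 'a' 0 → fail=6;  out {0}∪∅={0}
  n4('ee'): parent n3 fail=0; on 'e' 0 → fail=3;  out ∅∪∅=∅
  n7('ad'): parent n6 fail=0; on 'd' 0 → fail=1;  out ∅∪{1}={1}
  n13('bb'): parent n12 fail=0; on 'b' 0 → fail=12;  out ∅∪∅=∅
  n16('eb'): parent n3 fail=0; on 'b' 0 → fail=12;  out {5}∪∅={5}
  n5('eeb'): parent n4 fail=3; on 'b' 3 → fail=16;  out {2}∪{5}={2,5}
  n8('ada'): parent n7 fail=1; on 'a' 1 → fail=2;  out ∅∪{0}={0}
  n14('bbe'): parent n13 fail=12; on 'e' 12→0 → fail=3;  out ∅∪∅=∅
  n9('adaa'): parent n8 fail=2; on 'a' 2→6→0 → fail=6;  out ∅∪∅=∅
  n15('bbec'): parent n14 fail=3; on 'c' 3→0 → fail=0;  out {4}∪∅={4}
  n10('adaae'): parent n9 fail=6; on 'e' 6→0 → fail=3;  out ∅∪∅=∅
  n11('adaaee'): parent n10 fail=3; on 'e' 3 → fail=4;  out {3}∪∅={3}

Text stream:
pos 0 'c': at 0
pos 1 'e': at 3
pos 2 'e': at 4
pos 3 'a': at 6 (fail-walked)
pos 4 'b': at 12 (fail-walked)
pos 5 'd': at 1 (fail-walked)  ** P1@[5:5]
pos 6 'c': at 0 (fail-walked)
pos 7 'a': at 6
pos 8 'd': at 7  ** P1@[8:8]
pos 9 'a': at 8  ** P0@[8:9]
pos 10 'a': at 9
pos 11 'e': at 10
pos 12 'e': at 11  ** P3@[7:12]
pos 13 'e': at 4 (fail-walked)
pos 14 'e': at 4 (fail-walked)
pos 15 'b': at 5  ** P2@[13:15],P5@[14:15]
pos 16 'a': at 6 (fail-walked)
pos 17 'd': at 7  ** P1@[17:17]
pos 18 'a': at 8  ** P0@[17:18]
pos 19 'a': at 9
pos 20 'e': at 10
pos 21 'e': at 11  ** P3@[16:21]
pos 22 'd': at 1 (fail-walked)  ** P1@[22:22]
pos 23 'b': at 12 (fail-walked)
pos 24 'b': at 13
pos 25 'e': at 14
pos 26 'c': at 15  ** P4@[23:26]
pos 27 'a': at 6 (fail-walked)
pos 28 'a': at 6 (fail-walked)
pos 29 'd': at 7  ** P1@[29:29]
pos 30 'e': at 3 (fail-walked)
pos 31 'a': at 6 (fail-walked)
pos 32 'a': at 6 (fail-walked)
pos 33 'd': at 7  ** P1@[33:33]
pos 34 'a': at 8  ** P0@[33:34]
pos 35 'a': at 9
pos 36 'e': at 10
pos 37 'e': at 11  ** P3@[32:37]
pos 38 'b': at 5 (fail-walked)  ** P2@[36:38],P5@[37:38]
pos 39 'b': at 13 (fail-walked)
pos 40 'e': at 14
pos 41 'c': at 15  ** P4@[38:41]
pos 42 'a': at 6 (fail-walked)
pos 43 'd': at 7  ** P1@[43:43]
pos 44 'e': at 3 (fail-walked)
pos 45 'b': at 16  ** P5@[44:45]
pos 46 'b': at 13 (fail-walked)
pos 47 'e': at 14

Result: [[5,1],[8,1],[9,0],[12,3],[15,2],[15,5],[17,1],[18,0],[21,3],[22,1],[26,4],[29,1],[33,1],[34,0],[37,3],[38,2],[38,5],[41,4],[43,1],[45,5]]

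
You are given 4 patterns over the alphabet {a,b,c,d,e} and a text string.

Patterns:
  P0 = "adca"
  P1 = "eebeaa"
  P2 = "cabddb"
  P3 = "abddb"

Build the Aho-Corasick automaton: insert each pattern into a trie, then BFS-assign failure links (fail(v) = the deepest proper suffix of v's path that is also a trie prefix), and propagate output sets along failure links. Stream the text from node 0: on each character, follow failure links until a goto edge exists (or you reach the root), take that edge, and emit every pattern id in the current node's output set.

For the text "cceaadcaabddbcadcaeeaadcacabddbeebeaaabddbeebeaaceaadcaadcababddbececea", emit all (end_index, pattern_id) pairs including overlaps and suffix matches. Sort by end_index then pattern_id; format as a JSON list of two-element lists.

Construct AC machine:
Trie (insert patterns):
  0='ε' goto a→1 c→11 e→5
  1='a' goto b→17 d→2
  2='ad' goto c→3
  3='adc' goto a→4
  4='adca' goto ·  ←P0
  5='e' goto e→6
  6='ee' goto b→7
  7='eeb' goto e→8
  8='eebe' goto a→9
  9='eebea' goto a→10
  10='eebeaa' goto ·  ←P1
  11='c' goto a→12
  12='ca' goto b→13
  13='cab' goto d→14
  14='cabd' goto d→15
  15='cabdd' goto b→16
  16='cabddb' goto ·  ←P2
  17='ab' goto d→18
  18='abd' goto d→19
  19='abdd' goto b→20
  20='abddb' goto ·  ←P3

BFS fail/out derivation:
  fail(1) 'a': from fail(0)=0 chase 'a': 0 ⇒ 0;  out=∅∪out(0)=∅
  fail(5) 'e': from fail(0)=0 chase 'e': 0 ⇒ 0;  out=∅∪out(0)=∅
  fail(11) 'c': from fail(0)=0 chase 'c': 0 ⇒ 0;  out=∅∪out(0)=∅
  fail(2) 'ad': from fail(1)=0 chase 'd': 0 ⇒ 0;  out=∅∪out(0)=∅
  fail(6) 'ee': from fail(5)=0 chase 'e': 0 ⇒ 5;  out=∅∪out(5)=∅
  fail(12) 'ca': from fail(11)=0 chase 'a': 0 ⇒ 1;  out=∅∪out(1)=∅
  fail(17) 'ab': from fail(1)=0 chase 'b': 0 ⇒ 0;  out=∅∪out(0)=∅
  fail(3) 'adc': from fail(2)=0 chase 'c': 0 ⇒ 11;  out=∅∪out(11)=∅
  fail(7) 'eeb': from fail(6)=5 chase 'b': 5→0 ⇒ 0;  out=∅∪out(0)=∅
  fail(13) 'cab': from fail(12)=1 chase 'b': 1 ⇒ 17;  out=∅∪out(17)=∅
  fail(18) 'abd': from fail(17)=0 chase 'd': 0 ⇒ 0;  out=∅∪out(0)=∅
  fail(4) 'adca': from fail(3)=11 chase 'a': 11 ⇒ 12;  out={0}∪out(12)={0}
  fail(8) 'eebe': from fail(7)=0 chase 'e': 0 ⇒ 5;  out=∅∪out(5)=∅
  fail(14) 'cabd': from fail(13)=17 chase 'd': 17 ⇒ 18;  out=∅∪out(18)=∅
  fail(19) 'abdd': from fail(18)=0 chase 'd': 0 ⇒ 0;  out=∅∪out(0)=∅
  fail(9) 'eebea': from fail(8)=5 chase 'a': 5→0 ⇒ 1;  out=∅∪out(1)=∅
  fail(15) 'cabdd': from fail(14)=18 chase 'd': 18 ⇒ 19;  out=∅∪out(19)=∅
  fail(20) 'abddb': from fail(19)=0 chase 'b': 0 ⇒ 0;  out={3}∪out(0)={3}
  fail(10) 'eebeaa': from fail(9)=1 chase 'a': 1→0 ⇒ 1;  out={1}∪out(1)={1}
  fail(16) 'cabddb': from fail(15)=19 chase 'b': 19 ⇒ 20;  out={2}∪out(20)={2,3}

Text stream:
i=0 'c': node 0→11
i=1 'c': node 11→11 (fail-walked)
i=2 'e': node 11→5 (fail-walked)
i=3 'a': node 5→1 (fail-walked)
i=4 'a': node 1→1 (fail-walked)
i=5 'd': node 1→2
i=6 'c': node 2→3
i=7 'a': node 3→4  ** P0@[4:7]
i=8 'a': node 4→1 (fail-walked)
i=9 'b': node 1→17
i=10 'd': node 17→18
i=11 'd': node 18→19
i=12 'b': node 19→20  ** P3@[8:12]
i=13 'c': node 20→11 (fail-walked)
i=14 'a': node 11→12
i=15 'd': node 12→2 (fail-walked)
i=16 'c': node 2→3
i=17 'a': node 3→4  ** P0@[14:17]
i=18 'e': node 4→5 (fail-walked)
i=19 'e': node 5→6
i=20 'a': node 6→1 (fail-walked)
i=21 'a': node 1→1 (fail-walked)
i=22 'd': node 1→2
i=23 'c': node 2→3
i=24 'a': node 3→4  ** P0@[21:24]
i=25 'c': node 4→11 (fail-walked)
i=26 'a': node 11→12
i=27 'b': node 12→13
i=28 'd': node 13→14
i=29 'd': node 14→15
i=30 'b': node 15→16  ** P2@[25:30],P3@[26:30]
i=31 'e': node 16→5 (fail-walked)
i=32 'e': node 5→6
i=33 'b': node 6→7
i=34 'e': node 7→8
i=35 'a': node 8→9
i=36 'a': node 9→10  ** P1@[31:36]
i=37 'a': node 10→1 (fail-walked)
i=38 'b': node 1→17
i=39 'd': node 17→18
i=40 'd': node 18→19
i=41 'b': node 19→20  ** P3@[37:41]
i=42 'e': node 20→5 (fail-walked)
i=43 'e': node 5→6
i=44 'b': node 6→7
i=45 'e': node 7→8
i=46 'a': node 8→9
i=47 'a': node 9→10  ** P1@[42:47]
i=48 'c': node 10→11 (fail-walked)
i=49 'e': node 11→5 (fail-walked)
i=50 'a': node 5→1 (fail-walked)
i=51 'a': node 1→1 (fail-walked)
i=52 'd': node 1→2
i=53 'c': node 2→3
i=54 'a': node 3→4  ** P0@[51:54]
i=55 'a': node 4→1 (fail-walked)
i=56 'd': node 1→2
i=57 'c': node 2→3
i=58 'a': node 3→4  ** P0@[55:58]
i=59 'b': node 4→13 (fail-walked)
i=60 'a': node 13→1 (fail-walked)
i=61 'b': node 1→17
i=62 'd': node 17→18
i=63 'd': node 18→19
i=64 'b': node 19→20  ** P3@[60:64]
i=65 'e': node 20→5 (fail-walked)
i=66 'c': node 5→11 (fail-walked)
i=67 'e': node 11→5 (fail-walked)
i=68 'c': node 5→11 (fail-walked)
i=69 'e': node 11→5 (fail-walked)
i=70 'a': node 5→1 (fail-walked)

Result: [[7,0],[12,3],[17,0],[24,0],[30,2],[30,3],[36,1],[41,3],[47,1],[54,0],[58,0],[64,3]]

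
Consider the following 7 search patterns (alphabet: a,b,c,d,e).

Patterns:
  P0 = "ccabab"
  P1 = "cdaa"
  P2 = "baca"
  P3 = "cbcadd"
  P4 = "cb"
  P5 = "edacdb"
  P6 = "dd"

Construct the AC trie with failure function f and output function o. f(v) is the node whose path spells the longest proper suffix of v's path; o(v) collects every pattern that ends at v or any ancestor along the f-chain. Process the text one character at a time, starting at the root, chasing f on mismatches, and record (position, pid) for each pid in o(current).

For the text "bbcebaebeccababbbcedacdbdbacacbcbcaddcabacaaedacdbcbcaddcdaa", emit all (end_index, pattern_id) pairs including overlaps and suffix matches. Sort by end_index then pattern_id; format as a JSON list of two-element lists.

Build:
Trie nodes:
  n0 'ε': b→10 c→1 d→25 e→19
  n1 'c': b→14 c→2 d→7
  n2 'cc': a→3
  n3 'cca': b→4
  n4 'ccab': a→5
  n5 'ccaba': b→6
  n6 'ccabab': ·  [P0 ends]
  n7 'cd': a→8
  n8 'cda': a→9
  n9 'cdaa': ·  [P1 ends]
  n10 'b': a→11
  n11 'ba': c→12
  n12 'bac': a→13
  n13 'baca': ·  [P2 ends]
  n14 'cb': c→15  [P4 ends]
  n15 'cbc': a→16
  n16 'cbca': d→17
  n17 'cbcad': d→18
  n18 'cbcadd': ·  [P3 ends]
  n19 'e': d→20
  n20 'ed': a→21
  n21 'eda': c→22
  n22 'edac': d→23
  n23 'edacd': b→24
  n24 'edacdb': ·  [P5 ends]
  n25 'd': d→26
  n26 'dd': ·  [P6 ends]

BFS fail/out derivation:
  fail(1) 'c': from fail(0)=0 chase 'c': 0 ⇒ 0;  out=∅∪out(0)=∅
  fail(10) 'b': from fail(0)=0 chase 'b': 0 ⇒ 0;  out=∅∪out(0)=∅
  fail(19) 'e': from fail(0)=0 chase 'e': 0 ⇒ 0;  out=∅∪out(0)=∅
  fail(25) 'd': from fail(0)=0 chase 'd': 0 ⇒ 0;  out=∅∪out(0)=∅
  fail(2) 'cc': from fail(1)=0 chase 'c': 0 ⇒ 1;  out=∅∪out(1)=∅
  fail(7) 'cd': from fail(1)=0 chase 'd': 0 ⇒ 25;  out=∅∪out(25)=∅
  fail(11) 'ba': from fail(10)=0 chase 'a': 0 ⇒ 0;  out=∅∪out(0)=∅
  fail(14) 'cb': from fail(1)=0 chase 'b': 0 ⇒ 10;  out={4}∪out(10)={4}
  fail(20) 'ed': from fail(19)=0 chase 'd': 0 ⇒ 25;  out=∅∪out(25)=∅
  fail(26) 'dd': from fail(25)=0 chase 'd': 0 ⇒ 25;  out={6}∪out(25)={6}
  fail(3) 'cca': from fail(2)=1 chase 'a': 1→0 ⇒ 0;  out=∅∪out(0)=∅
  fail(8) 'cda': from fail(7)=25 chase 'a': 25→0 ⇒ 0;  out=∅∪out(0)=∅
  fail(12) 'bac': from fail(11)=0 chase 'c': 0 ⇒ 1;  out=∅∪out(1)=∅
  fail(15) 'cbc': from fail(14)=10 chase 'c': 10→0 ⇒ 1;  out=∅∪out(1)=∅
  fail(21) 'eda': from fail(20)=25 chase 'a': 25→0 ⇒ 0;  out=∅∪out(0)=∅
  fail(4) 'ccab': from fail(3)=0 chase 'b': 0 ⇒ 10;  out=∅∪out(10)=∅
  fail(9) 'cdaa': from fail(8)=0 chase 'a': 0 ⇒ 0;  out={1}∪out(0)={1}
  fail(13) 'baca': from fail(12)=1 chase 'a': 1→0 ⇒ 0;  out={2}∪out(0)={2}
  fail(16) 'cbca': from fail(15)=1 chase 'a': 1→0 ⇒ 0;  out=∅∪out(0)=∅
  fail(22) 'edac': from fail(21)=0 chase 'c': 0 ⇒ 1;  out=∅∪out(1)=∅
  fail(5) 'ccaba': from fail(4)=10 chase 'a': 10 ⇒ 11;  out=∅∪out(11)=∅
  fail(17) 'cbcad': from fail(16)=0 chase 'd': 0 ⇒ 25;  out=∅∪out(25)=∅
  fail(23) 'edacd': from fail(22)=1 chase 'd': 1 ⇒ 7;  out=∅∪out(7)=∅
  fail(6) 'ccabab': from fail(5)=11 chase 'b': 11→0 ⇒ 10;  out={0}∪out(10)={0}
  fail(18) 'cbcadd': from fail(17)=25 chase 'd': 25 ⇒ 26;  out={3}∪out(26)={3,6}
  fail(24) 'edacdb': from fail(23)=7 chase 'b': 7→25→0 ⇒ 10;  out={5}∪out(10)={5}

Scan:
pos 0 'b': at 10
pos 1 'b': at 10 ·f
pos 2 'c': at 1 ·f
pos 3 'e': at 19 ·f
pos 4 'b': at 10 ·f
pos 5 'a': at 11
pos 6 'e': at 19 ·f
pos 7 'b': at 10 ·f
pos 8 'e': at 19 ·f
pos 9 'c': at 1 ·f
pos 10 'c': at 2
pos 11 'a': at 3
pos 12 'b': at 4
pos 13 'a': at 5
pos 14 'b': at 6  → match P0@[9:14]
pos 15 'b': at 10 ·f
pos 16 'b': at 10 ·f
pos 17 'c': at 1 ·f
pos 18 'e': at 19 ·f
pos 19 'd': at 20
pos 20 'a': at 21
pos 21 'c': at 22
pos 22 'd': at 23
pos 23 'b': at 24  → match P5@[18:23]
pos 24 'd': at 25 ·f
pos 25 'b': at 10 ·f
pos 26 'a': at 11
pos 27 'c': at 12
pos 28 'a': at 13  → match P2@[25:28]
pos 29 'c': at 1 ·f
pos 30 'b': at 14  → match P4@[29:30]
pos 31 'c': at 15
pos 32 'b': at 14 ·f  → match P4@[31:32]
pos 33 'c': at 15
pos 34 'a': at 16
pos 35 'd': at 17
pos 36 'd': at 18  → match P3@[31:36],P6@[35:36]
pos 37 'c': at 1 ·f
pos 38 'a': at 0 ·f
pos 39 'b': at 10
pos 40 'a': at 11
pos 41 'c': at 12
pos 42 'a': at 13  → match P2@[39:42]
pos 43 'a': at 0 ·f
pos 44 'e': at 19
pos 45 'd': at 20
pos 46 'a': at 21
pos 47 'c': at 22
pos 48 'd': at 23
pos 49 'b': at 24  → match P5@[44:49]
pos 50 'c': at 1 ·f
pos 51 'b': at 14  → match P4@[50:51]
pos 52 'c': at 15
pos 53 'a': at 16
pos 54 'd': at 17
pos 55 'd': at 18  → match P3@[50:55],P6@[54:55]
pos 56 'c': at 1 ·f
pos 57 'd': at 7
pos 58 'a': at 8
pos 59 'a': at 9  → match P1@[56:59]

Result: [[14,0],[23,5],[28,2],[30,4],[32,4],[36,3],[36,6],[42,2],[49,5],[51,4],[55,3],[55,6],[59,1]]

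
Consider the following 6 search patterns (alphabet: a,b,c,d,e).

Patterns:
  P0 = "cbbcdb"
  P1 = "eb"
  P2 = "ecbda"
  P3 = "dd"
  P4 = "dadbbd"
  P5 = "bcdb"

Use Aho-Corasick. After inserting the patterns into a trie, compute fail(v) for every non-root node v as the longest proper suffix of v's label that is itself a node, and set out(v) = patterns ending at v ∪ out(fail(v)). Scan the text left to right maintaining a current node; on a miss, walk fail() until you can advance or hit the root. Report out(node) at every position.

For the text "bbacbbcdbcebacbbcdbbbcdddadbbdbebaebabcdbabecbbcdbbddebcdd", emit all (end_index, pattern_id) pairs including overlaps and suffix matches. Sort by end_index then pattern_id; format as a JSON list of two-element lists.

Construct AC machine:
Trie (insert patterns):
  0='ε' goto b→20 c→1 d→13 e→7
  1='c' goto b→2
  2='cb' goto b→3
  3='cbb' goto c→4
  4='cbbc' goto d→5
  5='cbbcd' goto b→6
  6='cbbcdb' goto ·  ←P0
  7='e' goto b→8 c→9
  8='eb' goto ·  ←P1
  9='ec' goto b→10
  10='ecb' goto d→11
  11='ecbd' goto a→12
  12='ecbda' goto ·  ←P2
  13='d' goto a→15 d→14
  14='dd' goto ·  ←P3
  15='da' goto d→16
  16='dad' goto b→17
  17='dadb' goto b→18
  18='dadbb' goto d→19
  19='dadbbd' goto ·  ←P4
  20='b' goto c→21
  21='bc' goto d→22
  22='bcd' goto b→23
  23='bcdb' goto ·  ←P5

BFS fail/out derivation:
  fail(1) 'c': from fail(0)=0 chase 'c': 0 ⇒ 0;  out=∅∪out(0)=∅
  fail(7) 'e': from fail(0)=0 chase 'e': 0 ⇒ 0;  out=∅∪out(0)=∅
  fail(13) 'd': from fail(0)=0 chase 'd': 0 ⇒ 0;  out=∅∪out(0)=∅
  fail(20) 'b': from fail(0)=0 chase 'b': 0 ⇒ 0;  out=∅∪out(0)=∅
  fail(2) 'cb': from fail(1)=0 chase 'b': 0 ⇒ 20;  out=∅∪out(20)=∅
  fail(8) 'eb': from fail(7)=0 chase 'b': 0 ⇒ 20;  out={1}∪out(20)={1}
  fail(9) 'ec': from fail(7)=0 chase 'c': 0 ⇒ 1;  out=∅∪out(1)=∅
  fail(14) 'dd': from fail(13)=0 chase 'd': 0 ⇒ 13;  out={3}∪out(13)={3}
  fail(15) 'da': from fail(13)=0 chase 'a': 0 ⇒ 0;  out=∅∪out(0)=∅
  fail(21) 'bc': from fail(20)=0 chase 'c': 0 ⇒ 1;  out=∅∪out(1)=∅
  fail(3) 'cbb': from fail(2)=20 chase 'b': 20→0 ⇒ 20;  out=∅∪out(20)=∅
  fail(10) 'ecb': from fail(9)=1 chase 'b': 1 ⇒ 2;  out=∅∪out(2)=∅
  fail(16) 'dad': from fail(15)=0 chase 'd': 0 ⇒ 13;  out=∅∪out(13)=∅
  fail(22) 'bcd': from fail(21)=1 chase 'd': 1→0 ⇒ 13;  out=∅∪out(13)=∅
  fail(4) 'cbbc': from fail(3)=20 chase 'c': 20 ⇒ 21;  out=∅∪out(21)=∅
  fail(11) 'ecbd': from fail(10)=2 chase 'd': 2→20→0 ⇒ 13;  out=∅∪out(13)=∅
  fail(17) 'dadb': from fail(16)=13 chase 'b': 13→0 ⇒ 20;  out=∅∪out(20)=∅
  fail(23) 'bcdb': from fail(22)=13 chase 'b': 13→0 ⇒ 20;  out={5}∪out(20)={5}
  fail(5) 'cbbcd': from fail(4)=21 chase 'd': 21 ⇒ 22;  out=∅∪out(22)=∅
  fail(12) 'ecbda': from fail(11)=13 chase 'a': 13 ⇒ 15;  out={2}∪out(15)={2}
  fail(18) 'dadbb': from fail(17)=20 chase 'b': 20→0 ⇒ 20;  out=∅∪out(20)=∅
  fail(6) 'cbbcdb': from fail(5)=22 chase 'b': 22 ⇒ 23;  out={0}∪out(23)={0,5}
  fail(19) 'dadbbd': from fail(18)=20 chase 'd': 20→0 ⇒ 13;  out={4}∪out(13)={4}

Run:
pos 0 'b': at 20
pos 1 'b': at 20 (via fail)
pos 2 'a': at 0 (via fail)
pos 3 'c': at 1
pos 4 'b': at 2
pos 5 'b': at 3
pos 6 'c': at 4
pos 7 'd': at 5
pos 8 'b': at 6  → match P0@[3:8],P5@[5:8]
pos 9 'c': at 21 (via fail)
pos 10 'e': at 7 (via fail)
pos 11 'b': at 8  → match P1@[10:11]
pos 12 'a': at 0 (via fail)
pos 13 'c': at 1
pos 14 'b': at 2
pos 15 'b': at 3
pos 16 'c': at 4
pos 17 'd': at 5
pos 18 'b': at 6  → match P0@[13:18],P5@[15:18]
pos 19 'b': at 20 (via fail)
pos 20 'b': at 20 (via fail)
pos 21 'c': at 21
pos 22 'd': at 22
pos 23 'd': at 14 (via fail)  → match P3@[22:23]
pos 24 'd': at 14 (via fail)  → match P3@[23:24]
pos 25 'a': at 15 (via fail)
pos 26 'd': at 16
pos 27 'b': at 17
pos 28 'b': at 18
pos 29 'd': at 19  → match P4@[24:29]
pos 30 'b': at 20 (via fail)
pos 31 'e': at 7 (via fail)
pos 32 'b': at 8  → match P1@[31:32]
pos 33 'a': at 0 (via fail)
pos 34 'e': at 7
pos 35 'b': at 8  → match P1@[34:35]
pos 36 'a': at 0 (via fail)
pos 37 'b': at 20
pos 38 'c': at 21
pos 39 'd': at 22
pos 40 'b': at 23  → match P5@[37:40]
pos 41 'a': at 0 (via fail)
pos 42 'b': at 20
pos 43 'e': at 7 (via fail)
pos 44 'c': at 9
pos 45 'b': at 10
pos 46 'b': at 3 (via fail)
pos 47 'c': at 4
pos 48 'd': at 5
pos 49 'b': at 6  → match P0@[44:49],P5@[46:49]
pos 50 'b': at 20 (via fail)
pos 51 'd': at 13 (via fail)
pos 52 'd': at 14  → match P3@[51:52]
pos 53 'e': at 7 (via fail)
pos 54 'b': at 8  → match P1@[53:54]
pos 55 'c': at 21 (via fail)
pos 56 'd': at 22
pos 57 'd': at 14 (via fail)  → match P3@[56:57]

Matches: [[8,0],[8,5],[11,1],[18,0],[18,5],[23,3],[24,3],[29,4],[32,1],[35,1],[40,5],[49,0],[49,5],[52,3],[54,1],[57,3]]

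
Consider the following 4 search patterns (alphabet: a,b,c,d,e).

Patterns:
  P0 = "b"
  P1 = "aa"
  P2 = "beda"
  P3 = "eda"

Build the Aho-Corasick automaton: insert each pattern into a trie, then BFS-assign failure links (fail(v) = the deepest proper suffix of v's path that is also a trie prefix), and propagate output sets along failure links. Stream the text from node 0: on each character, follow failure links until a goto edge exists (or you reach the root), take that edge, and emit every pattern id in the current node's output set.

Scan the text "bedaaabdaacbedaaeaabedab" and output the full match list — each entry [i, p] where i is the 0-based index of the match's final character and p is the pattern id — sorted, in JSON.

Build automaton:
Trie (insert patterns):
  n0 'ε': a→2 b→1 e→7
  n1 'b': e→4  ←P0
  n2 'a': a→3
  n3 'aa': ·  ←P1
  n4 'be': d→5
  n5 'bed': a→6
  n6 'beda': ·  ←P2
  n7 'e': d→8
  n8 'ed': a→9
  n9 'eda': ·  ←P3

Failure links (BFS by depth):
  n1('b'): parent n0 fail=0; on 'b' 0 → fail=0;  out {0}∪∅={0}
  n2('a'): parent n0 fail=0; on 'a' 0 → fail=0;  out ∅∪∅=∅
  n7('e'): parent n0 fail=0; on 'e' 0 → fail=0;  out ∅∪∅=∅
  n3('aa'): parent n2 fail=0; on 'a' 0 → fail=2;  out {1}∪∅={1}
  n4('be'): parent n1 fail=0; on 'e' 0 → fail=7;  out ∅∪∅=∅
  n8('ed'): parent n7 fail=0; on 'd' 0 → fail=0;  out ∅∪∅=∅
  n5('bed'): parent n4 fail=7; on 'd' 7 → fail=8;  out ∅∪∅=∅
  n9('eda'): parent n8 fail=0; on 'a' 0 → fail=2;  out {3}∪∅={3}
  n6('beda'): parent n5 fail=8; on 'a' 8 → fail=9;  out {2}∪{3}={2,3}

Text stream:
[0] read 'b'  n0⇒n1  → match P0@[0:0]
[1] read 'e'  n1⇒n4
[2] read 'd'  n4⇒n5
[3] read 'a'  n5⇒n6  → match P2@[0:3],P3@[1:3]
[4] read 'a'  n6⇒n3 ·f  → match P1@[3:4]
[5] read 'a'  n3⇒n3 ·f  → match P1@[4:5]
[6] read 'b'  n3⇒n1 ·f  → match P0@[6:6]
[7] read 'd'  n1⇒n0 ·f
[8] read 'a'  n0⇒n2
[9] read 'a'  n2⇒n3  → match P1@[8:9]
[10] read 'c'  n3⇒n0 ·f
[11] read 'b'  n0⇒n1  → match P0@[11:11]
[12] read 'e'  n1⇒n4
[13] read 'd'  n4⇒n5
[14] read 'a'  n5⇒n6  → match P2@[11:14],P3@[12:14]
[15] read 'a'  n6⇒n3 ·f  → match P1@[14:15]
[16] read 'e'  n3⇒n7 ·f
[17] read 'a'  n7⇒n2 ·f
[18] read 'a'  n2⇒n3  → match P1@[17:18]
[19] read 'b'  n3⇒n1 ·f  → match P0@[19:19]
[20] read 'e'  n1⇒n4
[21] read 'd'  n4⇒n5
[22] read 'a'  n5⇒n6  → match P2@[19:22],P3@[20:22]
[23] read 'b'  n6⇒n1 ·f  → match P0@[23:23]

All matches (sorted): [[0,0],[3,2],[3,3],[4,1],[5,1],[6,0],[9,1],[11,0],[14,2],[14,3],[15,1],[18,1],[19,0],[22,2],[22,3],[23,0]]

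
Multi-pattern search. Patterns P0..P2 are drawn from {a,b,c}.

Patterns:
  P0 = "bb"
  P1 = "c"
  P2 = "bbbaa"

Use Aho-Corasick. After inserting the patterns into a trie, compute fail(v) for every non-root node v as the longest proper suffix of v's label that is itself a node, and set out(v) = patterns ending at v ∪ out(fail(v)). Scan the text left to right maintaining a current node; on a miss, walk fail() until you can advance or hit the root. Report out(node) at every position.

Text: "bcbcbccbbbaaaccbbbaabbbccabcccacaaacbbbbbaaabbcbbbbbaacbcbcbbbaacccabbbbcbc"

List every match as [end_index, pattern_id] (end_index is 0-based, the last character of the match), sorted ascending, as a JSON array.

Construct AC machine:
Trie (insert patterns):
  n0 'ε': b→1 c→3
  n1 'b': b→2
  n2 'bb': b→4  ←P0
  n3 'c': ·  ←P1
  n4 'bbb': a→5
  n5 'bbba': a→6
  n6 'bbbaa': ·  ←P2

BFS fail/out derivation:
  n1('b'): parent n0 fail=0; on 'b' 0 → fail=0;  out ∅∪∅=∅
  n3('c'): parent n0 fail=0; on 'c' 0 → fail=0;  out {1}∪∅={1}
  n2('bb'): parent n1 fail=0; on 'b' 0 → fail=1;  out {0}∪∅={0}
  n4('bbb'): parent n2 fail=1; on 'b' 1 → fail=2;  out ∅∪{0}={0}
  n5('bbba'): parent n4 fail=2; on 'a' 2→1→0 → fail=0;  out ∅∪∅=∅
  n6('bbbaa'): parent n5 fail=0; on 'a' 0 → fail=0;  out {2}∪∅={2}

Text stream:
i=0 'b': node 0→1
i=1 'c': node 1→3 (fail-walked)  → match P1@[1:1]
i=2 'b': node 3→1 (fail-walked)
i=3 'c': node 1→3 (fail-walked)  → match P1@[3:3]
i=4 'b': node 3→1 (fail-walked)
i=5 'c': node 1→3 (fail-walked)  → match P1@[5:5]
i=6 'c': node 3→3 (fail-walked)  → match P1@[6:6]
i=7 'b': node 3→1 (fail-walked)
i=8 'b': node 1→2  → match P0@[7:8]
i=9 'b': node 2→4  → match P0@[8:9]
i=10 'a': node 4→5
i=11 'a': node 5→6  → match P2@[7:11]
i=12 'a': node 6→0 (fail-walked)
i=13 'c': node 0→3  → match P1@[13:13]
i=14 'c': node 3→3 (fail-walked)  → match P1@[14:14]
i=15 'b': node 3→1 (fail-walked)
i=16 'b': node 1→2  → match P0@[15:16]
i=17 'b': node 2→4  → match P0@[16:17]
i=18 'a': node 4→5
i=19 'a': node 5→6  → match P2@[15:19]
i=20 'b': node 6→1 (fail-walked)
i=21 'b': node 1→2  → match P0@[20:21]
i=22 'b': node 2→4  → match P0@[21:22]
i=23 'c': node 4→3 (fail-walked)  → match P1@[23:23]
i=24 'c': node 3→3 (fail-walked)  → match P1@[24:24]
i=25 'a': node 3→0 (fail-walked)
i=26 'b': node 0→1
i=27 'c': node 1→3 (fail-walked)  → match P1@[27:27]
i=28 'c': node 3→3 (fail-walked)  → match P1@[28:28]
i=29 'c': node 3→3 (fail-walked)  → match P1@[29:29]
i=30 'a': node 3→0 (fail-walked)
i=31 'c': node 0→3  → match P1@[31:31]
i=32 'a': node 3→0 (fail-walked)
i=33 'a': node 0→0
i=34 'a': node 0→0
i=35 'c': node 0→3  → match P1@[35:35]
i=36 'b': node 3→1 (fail-walked)
i=37 'b': node 1→2  → match P0@[36:37]
i=38 'b': node 2→4  → match P0@[37:38]
i=39 'b': node 4→4 (fail-walked)  → match P0@[38:39]
i=40 'b': node 4→4 (fail-walked)  → match P0@[39:40]
i=41 'a': node 4→5
i=42 'a': node 5→6  → match P2@[38:42]
i=43 'a': node 6→0 (fail-walked)
i=44 'b': node 0→1
i=45 'b': node 1→2  → match P0@[44:45]
i=46 'c': node 2→3 (fail-walked)  → match P1@[46:46]
i=47 'b': node 3→1 (fail-walked)
i=48 'b': node 1→2  → match P0@[47:48]
i=49 'b': node 2→4  → match P0@[48:49]
i=50 'b': node 4→4 (fail-walked)  → match P0@[49:50]
i=51 'b': node 4→4 (fail-walked)  → match P0@[50:51]
i=52 'a': node 4→5
i=53 'a': node 5→6  → match P2@[49:53]
i=54 'c': node 6→3 (fail-walked)  → match P1@[54:54]
i=55 'b': node 3→1 (fail-walked)
i=56 'c': node 1→3 (fail-walked)  → match P1@[56:56]
i=57 'b': node 3→1 (fail-walked)
i=58 'c': node 1→3 (fail-walked)  → match P1@[58:58]
i=59 'b': node 3→1 (fail-walked)
i=60 'b': node 1→2  → match P0@[59:60]
i=61 'b': node 2→4  → match P0@[60:61]
i=62 'a': node 4→5
i=63 'a': node 5→6  → match P2@[59:63]
i=64 'c': node 6→3 (fail-walked)  → match P1@[64:64]
i=65 'c': node 3→3 (fail-walked)  → match P1@[65:65]
i=66 'c': node 3→3 (fail-walked)  → match P1@[66:66]
i=67 'a': node 3→0 (fail-walked)
i=68 'b': node 0→1
i=69 'b': node 1→2  → match P0@[68:69]
i=70 'b': node 2→4  → match P0@[69:70]
i=71 'b': node 4→4 (fail-walked)  → match P0@[70:71]
i=72 'c': node 4→3 (fail-walked)  → match P1@[72:72]
i=73 'b': node 3→1 (fail-walked)
i=74 'c': node 1→3 (fail-walked)  → match P1@[74:74]

All matches (sorted): [[1,1],[3,1],[5,1],[6,1],[8,0],[9,0],[11,2],[13,1],[14,1],[16,0],[17,0],[19,2],[21,0],[22,0],[23,1],[24,1],[27,1],[28,1],[29,1],[31,1],[35,1],[37,0],[38,0],[39,0],[40,0],[42,2],[45,0],[46,1],[48,0],[49,0],[50,0],[51,0],[53,2],[54,1],[56,1],[58,1],[60,0],[61,0],[63,2],[64,1],[65,1],[66,1],[69,0],[70,0],[71,0],[72,1],[74,1]]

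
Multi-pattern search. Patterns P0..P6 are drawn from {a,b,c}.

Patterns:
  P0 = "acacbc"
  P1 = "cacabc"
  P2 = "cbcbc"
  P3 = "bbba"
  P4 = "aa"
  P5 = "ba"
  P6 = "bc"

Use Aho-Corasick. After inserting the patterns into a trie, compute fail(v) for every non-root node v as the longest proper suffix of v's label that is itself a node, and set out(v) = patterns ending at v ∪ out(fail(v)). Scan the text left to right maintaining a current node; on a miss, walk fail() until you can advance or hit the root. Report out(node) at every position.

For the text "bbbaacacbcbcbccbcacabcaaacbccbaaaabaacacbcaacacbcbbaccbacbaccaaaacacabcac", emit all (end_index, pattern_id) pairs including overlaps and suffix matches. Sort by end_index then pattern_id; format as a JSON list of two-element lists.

Build:
Trie (insert patterns):
  n0 'ε': a→1 b→17 c→7
  n1 'a': a→21 c→2
  n2 'ac': a→3
  n3 'aca': c→4
  n4 'acac': b→5
  n5 'acacb': c→6
  n6 'acacbc': ·  [P0 ends]
  n7 'c': a→8 b→13
  n8 'ca': c→9
  n9 'cac': a→10
  n10 'caca': b→11
  n11 'cacab': c→12
  n12 'cacabc': ·  [P1 ends]
  n13 'cb': c→14
  n14 'cbc': b→15
  n15 'cbcb': c→16
  n16 'cbcbc': ·  [P2 ends]
  n17 'b': a→22 b→18 c→23
  n18 'bb': b→19
  n19 'bbb': a→20
  n20 'bbba': ·  [P3 ends]
  n21 'aa': ·  [P4 ends]
  n22 'ba': ·  [P5 ends]
  n23 'bc': ·  [P6 ends]

Failure links (BFS by depth):
  n1('a'): parent n0 fail=0; on 'a' 0 → fail=0;  out ∅∪∅=∅
  n7('c'): parent n0 fail=0; on 'c' 0 → fail=0;  out ∅∪∅=∅
  n17('b'): parent n0 fail=0; on 'b' 0 → fail=0;  out ∅∪∅=∅
  n2('ac'): parent n1 fail=0; on 'c' 0 → fail=7;  out ∅∪∅=∅
  n8('ca'): parent n7 fail=0; on 'a' 0 → fail=1;  out ∅∪∅=∅
  n13('cb'): parent n7 fail=0; on 'b' 0 → fail=17;  out ∅∪∅=∅
  n18('bb'): parent n17 fail=0; on 'b' 0 → fail=17;  out ∅∪∅=∅
  n21('aa'): parent n1 fail=0; on 'a' 0 → fail=1;  out {4}∪∅={4}
  n22('ba'): parent n17 fail=0; on 'a' 0 → fail=1;  out {5}∪∅={5}
  n23('bc'): parent n17 fail=0; on 'c' 0 → fail=7;  out {6}∪∅={6}
  n3('aca'): parent n2 fail=7; on 'a' 7 → fail=8;  out ∅∪∅=∅
  n9('cac'): parent n8 fail=1; on 'c' 1 → fail=2;  out ∅∪∅=∅
  n14('cbc'): parent n13 fail=17; on 'c' 17 → fail=23;  out ∅∪{6}={6}
  n19('bbb'): parent n18 fail=17; on 'b' 17 → fail=18;  out ∅∪∅=∅
  n4('acac'): parent n3 fail=8; on 'c' 8 → fail=9;  out ∅∪∅=∅
  n10('caca'): parent n9 fail=2; on 'a' 2 → fail=3;  out ∅∪∅=∅
  n15('cbcb'): parent n14 fail=23; on 'b' 23→7 → fail=13;  out ∅∪∅=∅
  n20('bbba'): parent n19 fail=18; on 'a' 18→17 → fail=22;  out {3}∪{5}={3,5}
  n5('acacb'): parent n4 fail=9; on 'b' 9→2→7 → fail=13;  out ∅∪∅=∅
  n11('cacab'): parent n10 fail=3; on 'b' 3→8→1→0 → fail=17;  out ∅∪∅=∅
  n16('cbcbc'): parent n15 fail=13; on 'c' 13 → fail=14;  out {2}∪{6}={2,6}
  n6('acacbc'): parent n5 fail=13; on 'c' 13 → fail=14;  out {0}∪{6}={0,6}
  n12('cacabc'): parent n11 fail=17; on 'c' 17 → fail=23;  out {1}∪{6}={1,6}

Text stream:
pos 0 'b': at 17
pos 1 'b': at 18
pos 2 'b': at 19
pos 3 'a': at 20  → match P3@[0:3],P5@[2:3]
pos 4 'a': at 21 (fail-walked)  → match P4@[3:4]
pos 5 'c': at 2 (fail-walked)
pos 6 'a': at 3
pos 7 'c': at 4
pos 8 'b': at 5
pos 9 'c': at 6  → match P0@[4:9],P6@[8:9]
pos 10 'b': at 15 (fail-walked)
pos 11 'c': at 16  → match P2@[7:11],P6@[10:11]
pos 12 'b': at 15 (fail-walked)
pos 13 'c': at 16  → match P2@[9:13],P6@[12:13]
pos 14 'c': at 7 (fail-walked)
pos 15 'b': at 13
pos 16 'c': at 14  → match P6@[15:16]
pos 17 'a': at 8 (fail-walked)
pos 18 'c': at 9
pos 19 'a': at 10
pos 20 'b': at 11
pos 21 'c': at 12  → match P1@[16:21],P6@[20:21]
pos 22 'a': at 8 (fail-walked)
pos 23 'a': at 21 (fail-walked)  → match P4@[22:23]
pos 24 'a': at 21 (fail-walked)  → match P4@[23:24]
pos 25 'c': at 2 (fail-walked)
pos 26 'b': at 13 (fail-walked)
pos 27 'c': at 14  → match P6@[26:27]
pos 28 'c': at 7 (fail-walked)
pos 29 'b': at 13
pos 30 'a': at 22 (fail-walked)  → match P5@[29:30]
pos 31 'a': at 21 (fail-walked)  → match P4@[30:31]
pos 32 'a': at 21 (fail-walked)  → match P4@[31:32]
pos 33 'a': at 21 (fail-walked)  → match P4@[32:33]
pos 34 'b': at 17 (fail-walked)
pos 35 'a': at 22  → match P5@[34:35]
pos 36 'a': at 21 (fail-walked)  → match P4@[35:36]
pos 37 'c': at 2 (fail-walked)
pos 38 'a': at 3
pos 39 'c': at 4
pos 40 'b': at 5
pos 41 'c': at 6  → match P0@[36:41],P6@[40:41]
pos 42 'a': at 8 (fail-walked)
pos 43 'a': at 21 (fail-walked)  → match P4@[42:43]
pos 44 'c': at 2 (fail-walked)
pos 45 'a': at 3
pos 46 'c': at 4
pos 47 'b': at 5
pos 48 'c': at 6  → match P0@[43:48],P6@[47:48]
pos 49 'b': at 15 (fail-walked)
pos 50 'b': at 18 (fail-walked)
pos 51 'a': at 22 (fail-walked)  → match P5@[50:51]
pos 52 'c': at 2 (fail-walked)
pos 53 'c': at 7 (fail-walked)
pos 54 'b': at 13
pos 55 'a': at 22 (fail-walked)  → match P5@[54:55]
pos 56 'c': at 2 (fail-walked)
pos 57 'b': at 13 (fail-walked)
pos 58 'a': at 22 (fail-walked)  → match P5@[57:58]
pos 59 'c': at 2 (fail-walked)
pos 60 'c': at 7 (fail-walked)
pos 61 'a': at 8
pos 62 'a': at 21 (fail-walked)  → match P4@[61:62]
pos 63 'a': at 21 (fail-walked)  → match P4@[62:63]
pos 64 'a': at 21 (fail-walked)  → match P4@[63:64]
pos 65 'c': at 2 (fail-walked)
pos 66 'a': at 3
pos 67 'c': at 4
pos 68 'a': at 10 (fail-walked)
pos 69 'b': at 11
pos 70 'c': at 12  → match P1@[65:70],P6@[69:70]
pos 71 'a': at 8 (fail-walked)
pos 72 'c': at 9

Matches: [[3,3],[3,5],[4,4],[9,0],[9,6],[11,2],[11,6],[13,2],[13,6],[16,6],[21,1],[21,6],[23,4],[24,4],[27,6],[30,5],[31,4],[32,4],[33,4],[35,5],[36,4],[41,0],[41,6],[43,4],[48,0],[48,6],[51,5],[55,5],[58,5],[62,4],[63,4],[64,4],[70,1],[70,6]]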